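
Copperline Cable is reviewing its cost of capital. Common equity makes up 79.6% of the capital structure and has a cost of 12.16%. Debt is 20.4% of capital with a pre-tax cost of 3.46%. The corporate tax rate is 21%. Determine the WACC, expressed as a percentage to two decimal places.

10.24%

After-tax cost of debt = 3.46% × (1 − 21%) = 2.7334%.
WACC = 0.796 × 12.1600% + 0.204 × 2.7334% = 10.2370%.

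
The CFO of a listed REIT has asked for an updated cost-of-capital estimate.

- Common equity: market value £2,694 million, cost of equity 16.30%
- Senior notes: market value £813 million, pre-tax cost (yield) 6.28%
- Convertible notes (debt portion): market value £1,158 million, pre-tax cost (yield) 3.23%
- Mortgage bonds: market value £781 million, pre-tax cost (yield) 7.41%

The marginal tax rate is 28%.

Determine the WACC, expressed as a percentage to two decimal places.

Total capital V = 2694 + 813 + 1158 + 781 = 5446.
Equity: weight = 2694/5446 = 0.4947; cost = 16.3%.
Senior notes: weight = 813/5446 = 0.1493; after-tax cost = 6.28% × (1 − 28%) = 4.5216%.
Convertible notes (debt portion): weight = 1158/5446 = 0.2126; after-tax cost = 3.23% × (1 − 28%) = 2.3256%.
Mortgage bonds: weight = 781/5446 = 0.1434; after-tax cost = 7.41% × (1 − 28%) = 5.3352%.
WACC = 0.4947 × 16.3000% + 0.1493 × 4.5216% + 0.2126 × 2.3256% + 0.1434 × 5.3352% = 9.9978%.

10.00%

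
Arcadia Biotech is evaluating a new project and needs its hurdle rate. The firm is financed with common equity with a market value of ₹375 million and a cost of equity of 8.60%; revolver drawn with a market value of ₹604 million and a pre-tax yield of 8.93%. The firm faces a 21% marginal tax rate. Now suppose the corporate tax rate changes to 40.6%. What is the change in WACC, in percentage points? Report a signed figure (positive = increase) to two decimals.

-1.08 pp

Current WACC:
Total capital V = 375 + 604 = 979.
Equity: weight = 375/979 = 0.3830; cost = 8.6%.
Revolver drawn: weight = 604/979 = 0.6170; after-tax cost = 8.93% × (1 − 21%) = 7.0547%.
WACC = 0.3830 × 8.6000% + 0.6170 × 7.0547% = 7.6466%.
After the change:
Total capital V = 375 + 604 = 979.
Equity: weight = 375/979 = 0.3830; cost = 8.6%.
Revolver drawn: weight = 604/979 = 0.6170; after-tax cost = 8.93% × (1 − 40.6%) = 5.3044%.
WACC = 0.3830 × 8.6000% + 0.6170 × 5.3044% = 6.5668%.
Change in WACC = 6.5668% − 7.6466% = -1.0798 pp.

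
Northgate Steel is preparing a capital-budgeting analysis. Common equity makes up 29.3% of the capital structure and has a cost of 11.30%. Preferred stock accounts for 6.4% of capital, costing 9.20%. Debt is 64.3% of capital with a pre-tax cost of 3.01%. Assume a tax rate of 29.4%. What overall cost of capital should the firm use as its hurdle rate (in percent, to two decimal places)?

5.27%

After-tax cost of debt = 3.01% × (1 − 29.4%) = 2.1251%.
WACC = 0.293 × 11.3000% + 0.064 × 9.2000% + 0.643 × 2.1251% = 5.2661%.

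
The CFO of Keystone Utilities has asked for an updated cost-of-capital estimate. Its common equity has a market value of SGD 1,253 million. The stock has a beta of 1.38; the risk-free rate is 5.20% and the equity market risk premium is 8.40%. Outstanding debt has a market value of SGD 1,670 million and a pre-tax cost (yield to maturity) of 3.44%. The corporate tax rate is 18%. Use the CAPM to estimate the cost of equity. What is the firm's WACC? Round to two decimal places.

Cost of equity via CAPM: Re = 5.2% + 1.38 × 8.4% = 16.7920%.
Total capital V = 1253 + 1670 = 2923.
Equity: weight = 1253/2923 = 0.4287; cost = 16.792%.
Debt: weight = 1670/2923 = 0.5713; after-tax cost = 3.44% × (1 − 18%) = 2.8208%.
WACC = 0.4287 × 16.7920% + 0.5713 × 2.8208% = 8.8098%.

8.81%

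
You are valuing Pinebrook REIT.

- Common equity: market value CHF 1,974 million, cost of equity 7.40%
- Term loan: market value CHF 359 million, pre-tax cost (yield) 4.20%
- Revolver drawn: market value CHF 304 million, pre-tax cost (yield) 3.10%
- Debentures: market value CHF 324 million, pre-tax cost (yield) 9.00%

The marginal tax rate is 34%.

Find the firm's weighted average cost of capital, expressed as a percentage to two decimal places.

6.13%

Total capital V = 1974 + 359 + 304 + 324 = 2961.
Equity: weight = 1974/2961 = 0.6667; cost = 7.4%.
Term loan: weight = 359/2961 = 0.1212; after-tax cost = 4.2% × (1 − 34%) = 2.7720%.
Revolver drawn: weight = 304/2961 = 0.1027; after-tax cost = 3.1% × (1 − 34%) = 2.0460%.
Debentures: weight = 324/2961 = 0.1094; after-tax cost = 9% × (1 − 34%) = 5.9400%.
WACC = 0.6667 × 7.4000% + 0.1212 × 2.7720% + 0.1027 × 2.0460% + 0.1094 × 5.9400% = 6.1294%.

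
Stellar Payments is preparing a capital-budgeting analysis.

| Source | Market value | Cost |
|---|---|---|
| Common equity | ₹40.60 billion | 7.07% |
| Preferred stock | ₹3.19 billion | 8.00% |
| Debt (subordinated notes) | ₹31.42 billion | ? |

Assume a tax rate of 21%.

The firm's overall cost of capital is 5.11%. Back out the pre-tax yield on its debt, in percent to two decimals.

Total capital V = 40.6 + 3.19 + 31.42 = 75.21.
Equity weight = 40.6/75.21 = 0.5398.
Preferred weight = 3.19/75.21 = 0.0424.
Subordinated notes weight = 31.42/75.21 = 0.4178.
Equity contribution = 0.5398 × 7.07% = 3.8165%.
Preferred contribution = 0.0424 × 8% = 0.3393%.
Remaining for debt = 5.11% − 4.1559% = 0.9541%.
Rd × (1 − 21%) × 0.4178 = 0.9541%  ⇒  Rd = 2.8911%.

2.89%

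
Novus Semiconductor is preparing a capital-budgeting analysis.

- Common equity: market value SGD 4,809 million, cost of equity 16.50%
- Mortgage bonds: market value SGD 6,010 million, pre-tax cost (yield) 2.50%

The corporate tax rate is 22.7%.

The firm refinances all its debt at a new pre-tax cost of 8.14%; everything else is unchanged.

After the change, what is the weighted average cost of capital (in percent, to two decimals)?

10.83%

After the change:
Total capital V = 4809 + 6010 = 10819.
Equity: weight = 4809/10819 = 0.4445; cost = 16.5%.
Mortgage bonds: weight = 6010/10819 = 0.5555; after-tax cost = 8.14% × (1 − 22.7%) = 6.2922%.
WACC = 0.4445 × 16.5000% + 0.5555 × 6.2922% = 10.8295%.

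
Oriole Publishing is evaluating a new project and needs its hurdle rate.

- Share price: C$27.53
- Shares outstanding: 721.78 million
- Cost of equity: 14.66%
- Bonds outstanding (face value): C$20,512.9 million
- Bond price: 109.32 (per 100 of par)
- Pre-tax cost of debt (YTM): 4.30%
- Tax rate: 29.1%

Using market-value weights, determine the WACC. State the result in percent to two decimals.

8.50%

Market value of equity E = 27.53 × 721.78m = 19870.6034m. Market value of debt D = 20512.9m × 109.32/100 = 22424.70228m.
Total capital V = 19870.6034 + 22424.70228 = 42295.30568.
Equity: weight = 19870.6034/42295.30568 = 0.4698; cost = 14.66%.
Bonds outstanding: weight = 22424.70228/42295.30568 = 0.5302; after-tax cost = 4.3% × (1 − 29.1%) = 3.0487%.
WACC = 0.4698 × 14.6600% + 0.5302 × 3.0487% = 8.5038%.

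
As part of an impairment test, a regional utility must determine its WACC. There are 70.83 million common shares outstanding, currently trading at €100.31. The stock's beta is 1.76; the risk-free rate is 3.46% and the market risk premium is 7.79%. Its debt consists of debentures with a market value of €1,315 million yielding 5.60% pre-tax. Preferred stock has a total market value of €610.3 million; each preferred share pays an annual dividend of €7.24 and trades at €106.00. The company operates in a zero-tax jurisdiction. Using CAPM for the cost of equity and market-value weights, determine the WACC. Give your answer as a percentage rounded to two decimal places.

Cost of equity via CAPM: Re = 3.46% + 1.76 × 7.79% = 17.1704%.
Cost of preferred: Rp = 7.24 / 106.0 = 6.8302%.
Market value of equity E = 100.31 × 70.83m = 7104.9573m.
Total capital V = 7104.9573 + 610.3 + 1315 = 9030.2573.
Equity: weight = 7104.9573/9030.2573 = 0.7868; cost = 17.1704%.
Preferred: weight = 610.3/9030.2573 = 0.0676; cost = 6.8302%.
Debentures: weight = 1315/9030.2573 = 0.1456; after-tax cost = 5.6% × (1 − 0%) = 5.6000%.
WACC = 0.7868 × 17.1704% + 0.0676 × 6.8302% + 0.1456 × 5.6000% = 14.7867%.

14.79%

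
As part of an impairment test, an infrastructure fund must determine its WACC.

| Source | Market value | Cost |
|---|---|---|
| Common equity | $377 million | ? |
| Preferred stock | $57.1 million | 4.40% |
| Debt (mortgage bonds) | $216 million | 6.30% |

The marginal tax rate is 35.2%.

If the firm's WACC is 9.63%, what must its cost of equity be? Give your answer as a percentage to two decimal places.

13.60%

Total capital V = 377 + 57.1 + 216 = 650.1.
Equity weight = 377/650.1 = 0.5799.
Preferred weight = 57.1/650.1 = 0.0878.
Mortgage bonds weight = 216/650.1 = 0.3323.
Debt contribution = 0.3323 × 6.3% × (1 − 35.2%) = 1.3564%.
Preferred contribution = 0.0878 × 4.4% = 0.3865%.
Required equity contribution = 9.63% − 1.7429% = 7.8871%.
Re = 7.8871% / 0.5799 = 13.6006%.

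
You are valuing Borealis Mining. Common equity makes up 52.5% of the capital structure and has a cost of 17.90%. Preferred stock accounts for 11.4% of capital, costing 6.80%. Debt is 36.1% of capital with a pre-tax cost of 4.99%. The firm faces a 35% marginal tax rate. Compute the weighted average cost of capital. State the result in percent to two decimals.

11.34%

After-tax cost of debt = 4.99% × (1 − 35%) = 3.2435%.
WACC = 0.525 × 17.9000% + 0.114 × 6.8000% + 0.361 × 3.2435% = 11.3436%.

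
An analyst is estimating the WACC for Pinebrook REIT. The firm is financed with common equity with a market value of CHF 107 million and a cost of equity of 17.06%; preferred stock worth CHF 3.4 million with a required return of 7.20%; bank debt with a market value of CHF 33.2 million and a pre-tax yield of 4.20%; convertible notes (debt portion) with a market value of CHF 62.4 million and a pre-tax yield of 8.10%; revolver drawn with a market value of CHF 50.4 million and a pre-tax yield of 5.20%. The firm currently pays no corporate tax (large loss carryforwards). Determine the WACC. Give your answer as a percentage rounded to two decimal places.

10.75%

Total capital V = 107 + 3.4 + 33.2 + 62.4 + 50.4 = 256.4.
Equity: weight = 107/256.4 = 0.4173; cost = 17.06%.
Preferred: weight = 3.4/256.4 = 0.0133; cost = 7.2%.
Bank debt: weight = 33.2/256.4 = 0.1295; after-tax cost = 4.2% × (1 − 0%) = 4.2000%.
Convertible notes (debt portion): weight = 62.4/256.4 = 0.2434; after-tax cost = 8.1% × (1 − 0%) = 8.1000%.
Revolver drawn: weight = 50.4/256.4 = 0.1966; after-tax cost = 5.2% × (1 − 0%) = 5.2000%.
WACC = 0.4173 × 17.0600% + 0.0133 × 7.2000% + 0.1295 × 4.2000% + 0.2434 × 8.1000% + 0.1966 × 5.2000% = 10.7522%.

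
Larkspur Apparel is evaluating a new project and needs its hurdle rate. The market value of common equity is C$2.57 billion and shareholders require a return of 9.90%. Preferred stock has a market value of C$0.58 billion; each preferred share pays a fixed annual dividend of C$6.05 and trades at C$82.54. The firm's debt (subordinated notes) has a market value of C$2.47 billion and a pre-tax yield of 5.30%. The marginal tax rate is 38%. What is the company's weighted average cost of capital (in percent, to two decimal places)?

6.73%

Cost of preferred: Rp = 6.05 / 82.54 = 7.3298%.
Total capital V = 2.57 + 0.58 + 2.47 = 5.62.
Equity: weight = 2.57/5.62 = 0.4573; cost = 9.9%.
Preferred: weight = 0.58/5.62 = 0.1032; cost = 7.3298%.
Subordinated notes: weight = 2.47/5.62 = 0.4395; after-tax cost = 5.3% × (1 − 38%) = 3.2860%.
WACC = 0.4573 × 9.9000% + 0.1032 × 7.3298% + 0.4395 × 3.2860% = 6.7279%.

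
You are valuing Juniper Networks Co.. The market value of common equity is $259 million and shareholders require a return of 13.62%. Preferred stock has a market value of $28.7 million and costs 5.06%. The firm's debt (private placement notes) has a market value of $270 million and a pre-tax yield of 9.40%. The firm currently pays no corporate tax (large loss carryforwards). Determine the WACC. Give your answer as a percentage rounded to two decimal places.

Total capital V = 259 + 28.7 + 270 = 557.7.
Equity: weight = 259/557.7 = 0.4644; cost = 13.62%.
Preferred: weight = 28.7/557.7 = 0.0515; cost = 5.06%.
Private placement notes: weight = 270/557.7 = 0.4841; after-tax cost = 9.4% × (1 − 0%) = 9.4000%.
WACC = 0.4644 × 13.6200% + 0.0515 × 5.0600% + 0.4841 × 9.4000% = 11.1365%.

11.14%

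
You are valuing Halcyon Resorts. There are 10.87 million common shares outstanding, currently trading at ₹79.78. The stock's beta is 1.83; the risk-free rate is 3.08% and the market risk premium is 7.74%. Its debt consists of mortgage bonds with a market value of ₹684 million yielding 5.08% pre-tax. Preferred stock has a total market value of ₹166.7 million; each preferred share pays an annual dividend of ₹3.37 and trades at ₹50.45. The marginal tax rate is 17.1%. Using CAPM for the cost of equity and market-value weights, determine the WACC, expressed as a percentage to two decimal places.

11.03%

Cost of equity via CAPM: Re = 3.08% + 1.83 × 7.74% = 17.2442%.
Cost of preferred: Rp = 3.37 / 50.45 = 6.6799%.
Market value of equity E = 79.78 × 10.87m = 867.2086m.
Total capital V = 867.2086 + 166.7 + 684 = 1717.9086.
Equity: weight = 867.2086/1717.9086 = 0.5048; cost = 17.2442%.
Preferred: weight = 166.7/1717.9086 = 0.0970; cost = 6.6799%.
Mortgage bonds: weight = 684/1717.9086 = 0.3982; after-tax cost = 5.08% × (1 − 17.1%) = 4.2113%.
WACC = 0.5048 × 17.2442% + 0.0970 × 6.6799% + 0.3982 × 4.2113% = 11.0299%.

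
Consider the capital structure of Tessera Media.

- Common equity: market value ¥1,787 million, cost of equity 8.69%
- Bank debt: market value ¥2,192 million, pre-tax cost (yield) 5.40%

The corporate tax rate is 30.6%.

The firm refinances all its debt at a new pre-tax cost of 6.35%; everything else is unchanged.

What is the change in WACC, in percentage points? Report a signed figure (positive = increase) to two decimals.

+0.36 pp

Current WACC:
Total capital V = 1787 + 2192 = 3979.
Equity: weight = 1787/3979 = 0.4491; cost = 8.69%.
Bank debt: weight = 2192/3979 = 0.5509; after-tax cost = 5.4% × (1 − 30.6%) = 3.7476%.
WACC = 0.4491 × 8.6900% + 0.5509 × 3.7476% = 5.9673%.
After the change:
Total capital V = 1787 + 2192 = 3979.
Equity: weight = 1787/3979 = 0.4491; cost = 8.69%.
Bank debt: weight = 2192/3979 = 0.5509; after-tax cost = 6.35% × (1 − 30.6%) = 4.4069%.
WACC = 0.4491 × 8.6900% + 0.5509 × 4.4069% = 6.3305%.
Change in WACC = 6.3305% − 5.9673% = 0.3632 pp.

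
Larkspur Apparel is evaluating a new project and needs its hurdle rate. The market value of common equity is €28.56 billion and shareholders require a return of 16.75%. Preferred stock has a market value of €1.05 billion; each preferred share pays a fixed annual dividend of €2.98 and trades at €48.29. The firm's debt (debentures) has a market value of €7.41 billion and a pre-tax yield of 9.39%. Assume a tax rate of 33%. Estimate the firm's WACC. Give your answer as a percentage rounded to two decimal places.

14.36%

Cost of preferred: Rp = 2.98 / 48.29 = 6.1710%.
Total capital V = 28.56 + 1.05 + 7.41 = 37.02.
Equity: weight = 28.56/37.02 = 0.7715; cost = 16.75%.
Preferred: weight = 1.05/37.02 = 0.0284; cost = 6.171%.
Debentures: weight = 7.41/37.02 = 0.2002; after-tax cost = 9.39% × (1 − 33%) = 6.2913%.
WACC = 0.7715 × 16.7500% + 0.0284 × 6.1710% + 0.2002 × 6.2913% = 14.3565%.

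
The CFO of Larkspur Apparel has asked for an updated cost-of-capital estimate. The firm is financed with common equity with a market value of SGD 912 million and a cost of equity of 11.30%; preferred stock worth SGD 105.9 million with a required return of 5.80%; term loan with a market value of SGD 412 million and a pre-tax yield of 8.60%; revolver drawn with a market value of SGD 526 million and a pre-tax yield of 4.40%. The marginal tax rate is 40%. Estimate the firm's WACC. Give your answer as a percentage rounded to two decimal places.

Total capital V = 912 + 105.9 + 412 + 526 = 1955.9.
Equity: weight = 912/1955.9 = 0.4663; cost = 11.3%.
Preferred: weight = 105.9/1955.9 = 0.0541; cost = 5.8%.
Term loan: weight = 412/1955.9 = 0.2106; after-tax cost = 8.6% × (1 − 40%) = 5.1600%.
Revolver drawn: weight = 526/1955.9 = 0.2689; after-tax cost = 4.4% × (1 − 40%) = 2.6400%.
WACC = 0.4663 × 11.3000% + 0.0541 × 5.8000% + 0.2106 × 5.1600% + 0.2689 × 2.6400% = 7.3799%.

7.38%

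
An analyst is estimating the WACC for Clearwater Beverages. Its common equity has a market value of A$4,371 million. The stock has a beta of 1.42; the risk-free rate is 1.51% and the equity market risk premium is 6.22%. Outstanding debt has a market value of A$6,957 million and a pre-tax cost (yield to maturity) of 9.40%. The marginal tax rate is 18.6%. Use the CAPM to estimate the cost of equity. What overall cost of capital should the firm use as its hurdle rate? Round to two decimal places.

8.69%

Cost of equity via CAPM: Re = 1.51% + 1.42 × 6.22% = 10.3424%.
Total capital V = 4371 + 6957 = 11328.
Equity: weight = 4371/11328 = 0.3859; cost = 10.3424%.
Debt: weight = 6957/11328 = 0.6141; after-tax cost = 9.4% × (1 − 18.6%) = 7.6516%.
WACC = 0.3859 × 10.3424% + 0.6141 × 7.6516% = 8.6899%.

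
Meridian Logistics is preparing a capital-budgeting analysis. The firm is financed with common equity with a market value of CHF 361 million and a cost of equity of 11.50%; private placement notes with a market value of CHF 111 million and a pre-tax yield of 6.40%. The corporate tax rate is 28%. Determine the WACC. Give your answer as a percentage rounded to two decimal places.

Total capital V = 361 + 111 = 472.
Equity: weight = 361/472 = 0.7648; cost = 11.5%.
Private placement notes: weight = 111/472 = 0.2352; after-tax cost = 6.4% × (1 − 28%) = 4.6080%.
WACC = 0.7648 × 11.5000% + 0.2352 × 4.6080% = 9.8792%.

9.88%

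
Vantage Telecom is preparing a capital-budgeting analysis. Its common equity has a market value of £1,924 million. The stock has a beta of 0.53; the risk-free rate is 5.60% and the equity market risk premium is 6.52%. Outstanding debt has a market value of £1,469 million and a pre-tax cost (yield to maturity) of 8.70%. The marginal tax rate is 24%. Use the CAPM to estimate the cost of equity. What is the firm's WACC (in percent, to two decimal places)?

8.00%

Cost of equity via CAPM: Re = 5.6% + 0.53 × 6.52% = 9.0556%.
Total capital V = 1924 + 1469 = 3393.
Equity: weight = 1924/3393 = 0.5670; cost = 9.0556%.
Debt: weight = 1469/3393 = 0.4330; after-tax cost = 8.7% × (1 − 24%) = 6.6120%.
WACC = 0.5670 × 9.0556% + 0.4330 × 6.6120% = 7.9976%.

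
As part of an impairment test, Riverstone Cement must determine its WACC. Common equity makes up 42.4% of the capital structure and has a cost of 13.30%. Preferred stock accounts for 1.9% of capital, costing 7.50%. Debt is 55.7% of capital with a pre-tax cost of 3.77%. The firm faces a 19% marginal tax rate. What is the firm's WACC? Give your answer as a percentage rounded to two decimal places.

7.48%

After-tax cost of debt = 3.77% × (1 − 19%) = 3.0537%.
WACC = 0.424 × 13.3000% + 0.019 × 7.5000% + 0.557 × 3.0537% = 7.4826%.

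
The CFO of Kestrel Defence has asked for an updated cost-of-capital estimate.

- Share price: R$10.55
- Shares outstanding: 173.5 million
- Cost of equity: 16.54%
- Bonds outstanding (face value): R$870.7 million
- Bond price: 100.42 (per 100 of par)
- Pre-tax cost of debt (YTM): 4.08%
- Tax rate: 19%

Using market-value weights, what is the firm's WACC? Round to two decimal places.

Market value of equity E = 10.55 × 173.5m = 1830.425m. Market value of debt D = 870.7m × 100.42/100 = 874.35694m.
Total capital V = 1830.425 + 874.35694 = 2704.78194.
Equity: weight = 1830.425/2704.78194 = 0.6767; cost = 16.54%.
Bonds outstanding: weight = 874.35694/2704.78194 = 0.3233; after-tax cost = 4.08% × (1 − 19%) = 3.3048%.
WACC = 0.6767 × 16.5400% + 0.3233 × 3.3048% = 12.2615%.

12.26%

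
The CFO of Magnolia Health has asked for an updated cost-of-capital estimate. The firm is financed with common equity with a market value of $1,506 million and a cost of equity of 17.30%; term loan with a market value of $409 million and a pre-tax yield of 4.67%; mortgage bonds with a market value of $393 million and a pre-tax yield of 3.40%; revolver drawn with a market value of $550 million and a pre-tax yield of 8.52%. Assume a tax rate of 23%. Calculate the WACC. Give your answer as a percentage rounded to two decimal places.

11.25%

Total capital V = 1506 + 409 + 393 + 550 = 2858.
Equity: weight = 1506/2858 = 0.5269; cost = 17.3%.
Term loan: weight = 409/2858 = 0.1431; after-tax cost = 4.67% × (1 − 23%) = 3.5959%.
Mortgage bonds: weight = 393/2858 = 0.1375; after-tax cost = 3.4% × (1 − 23%) = 2.6180%.
Revolver drawn: weight = 550/2858 = 0.1924; after-tax cost = 8.52% × (1 − 23%) = 6.5604%.
WACC = 0.5269 × 17.3000% + 0.1431 × 3.5959% + 0.1375 × 2.6180% + 0.1924 × 6.5604% = 11.2532%.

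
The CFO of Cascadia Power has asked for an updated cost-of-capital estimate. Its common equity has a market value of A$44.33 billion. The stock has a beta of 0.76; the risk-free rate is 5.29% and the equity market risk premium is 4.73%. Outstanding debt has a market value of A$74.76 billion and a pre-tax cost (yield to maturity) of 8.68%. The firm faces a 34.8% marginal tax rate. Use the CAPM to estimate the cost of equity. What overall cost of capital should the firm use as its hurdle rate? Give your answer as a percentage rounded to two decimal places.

Cost of equity via CAPM: Re = 5.29% + 0.76 × 4.73% = 8.8848%.
Total capital V = 44.33 + 74.76 = 119.09.
Equity: weight = 44.33/119.09 = 0.3722; cost = 8.8848%.
Debt: weight = 74.76/119.09 = 0.6278; after-tax cost = 8.68% × (1 − 34.8%) = 5.6594%.
WACC = 0.3722 × 8.8848% + 0.6278 × 5.6594% = 6.8600%.

6.86%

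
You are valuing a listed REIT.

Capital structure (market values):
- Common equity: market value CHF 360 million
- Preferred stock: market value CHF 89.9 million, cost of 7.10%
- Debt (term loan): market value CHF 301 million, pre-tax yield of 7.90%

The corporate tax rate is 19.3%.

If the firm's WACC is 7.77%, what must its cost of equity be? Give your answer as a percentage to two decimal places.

9.10%

Total capital V = 360 + 89.9 + 301 = 750.9.
Equity weight = 360/750.9 = 0.4794.
Preferred weight = 89.9/750.9 = 0.1197.
Term loan weight = 301/750.9 = 0.4009.
Debt contribution = 0.4009 × 7.9% × (1 − 19.3%) = 2.5556%.
Preferred contribution = 0.1197 × 7.1% = 0.8500%.
Required equity contribution = 7.77% − 3.4056% = 4.3644%.
Re = 4.3644% / 0.4794 = 9.1034%.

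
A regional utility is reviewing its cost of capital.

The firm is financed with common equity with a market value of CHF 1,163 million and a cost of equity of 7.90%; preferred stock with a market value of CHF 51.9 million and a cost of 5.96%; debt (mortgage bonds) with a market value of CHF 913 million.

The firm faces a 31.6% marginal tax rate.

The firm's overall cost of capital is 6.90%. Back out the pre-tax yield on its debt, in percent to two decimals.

Total capital V = 1163 + 51.9 + 913 = 2127.9.
Equity weight = 1163/2127.9 = 0.5465.
Preferred weight = 51.9/2127.9 = 0.0244.
Mortgage bonds weight = 913/2127.9 = 0.4291.
Equity contribution = 0.5465 × 7.9% = 4.3177%.
Preferred contribution = 0.0244 × 5.96% = 0.1454%.
Remaining for debt = 6.9% − 4.4631% = 2.4369%.
Rd × (1 − 31.6%) × 0.4291 = 2.4369%  ⇒  Rd = 8.3035%.

8.30%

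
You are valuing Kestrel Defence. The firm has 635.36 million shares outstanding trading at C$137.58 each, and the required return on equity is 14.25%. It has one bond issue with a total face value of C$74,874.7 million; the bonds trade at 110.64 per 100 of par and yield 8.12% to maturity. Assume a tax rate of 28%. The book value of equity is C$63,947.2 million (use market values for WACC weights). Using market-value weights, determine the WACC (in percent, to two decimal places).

Market value of equity E = 137.58 × 635.36m = 87412.8288m. Market value of debt D = 74874.7m × 110.64/100 = 82841.36808m.
Total capital V = 87412.8288 + 82841.36808 = 170254.19688.
Equity: weight = 87412.8288/170254.19688 = 0.5134; cost = 14.25%.
Bonds outstanding: weight = 82841.36808/170254.19688 = 0.4866; after-tax cost = 8.12% × (1 − 28%) = 5.8464%.
WACC = 0.5134 × 14.2500% + 0.4866 × 5.8464% = 10.1610%.

10.16%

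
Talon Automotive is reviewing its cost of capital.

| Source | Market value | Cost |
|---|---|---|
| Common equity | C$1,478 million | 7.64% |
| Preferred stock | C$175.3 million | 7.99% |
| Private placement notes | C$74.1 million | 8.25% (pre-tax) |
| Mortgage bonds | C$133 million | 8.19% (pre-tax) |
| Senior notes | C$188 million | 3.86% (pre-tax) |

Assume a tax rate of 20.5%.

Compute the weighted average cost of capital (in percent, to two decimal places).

Total capital V = 1478 + 175.3 + 74.1 + 133 + 188 = 2048.4.
Equity: weight = 1478/2048.4 = 0.7215; cost = 7.64%.
Preferred: weight = 175.3/2048.4 = 0.0856; cost = 7.99%.
Private placement notes: weight = 74.1/2048.4 = 0.0362; after-tax cost = 8.25% × (1 − 20.5%) = 6.5588%.
Mortgage bonds: weight = 133/2048.4 = 0.0649; after-tax cost = 8.19% × (1 − 20.5%) = 6.5111%.
Senior notes: weight = 188/2048.4 = 0.0918; after-tax cost = 3.86% × (1 − 20.5%) = 3.0687%.
WACC = 0.7215 × 7.6400% + 0.0856 × 7.9900% + 0.0362 × 6.5588% + 0.0649 × 6.5111% + 0.0918 × 3.0687% = 7.1380%.

7.14%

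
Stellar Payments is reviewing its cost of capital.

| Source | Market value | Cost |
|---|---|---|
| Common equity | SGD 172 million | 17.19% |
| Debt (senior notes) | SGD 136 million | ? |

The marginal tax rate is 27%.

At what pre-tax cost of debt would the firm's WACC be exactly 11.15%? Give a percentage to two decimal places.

4.81%

Total capital V = 172 + 136 = 308.
Equity weight = 172/308 = 0.5584.
Senior notes weight = 136/308 = 0.4416.
Equity contribution = 0.5584 × 17.19% = 9.5996%.
Remaining for debt = 11.15% − 9.5996% = 1.5504%.
Rd × (1 − 27%) × 0.4416 = 1.5504%  ⇒  Rd = 4.8098%.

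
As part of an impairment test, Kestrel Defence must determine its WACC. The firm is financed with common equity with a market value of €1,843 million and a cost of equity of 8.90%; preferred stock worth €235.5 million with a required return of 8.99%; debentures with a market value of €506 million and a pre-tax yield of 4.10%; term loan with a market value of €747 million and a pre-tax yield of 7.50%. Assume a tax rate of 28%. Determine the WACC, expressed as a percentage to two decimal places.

7.22%

Total capital V = 1843 + 235.5 + 506 + 747 = 3331.5.
Equity: weight = 1843/3331.5 = 0.5532; cost = 8.9%.
Preferred: weight = 235.5/3331.5 = 0.0707; cost = 8.99%.
Debentures: weight = 506/3331.5 = 0.1519; after-tax cost = 4.1% × (1 − 28%) = 2.9520%.
Term loan: weight = 747/3331.5 = 0.2242; after-tax cost = 7.5% × (1 − 28%) = 5.4000%.
WACC = 0.5532 × 8.9000% + 0.0707 × 8.9900% + 0.1519 × 2.9520% + 0.2242 × 5.4000% = 7.2182%.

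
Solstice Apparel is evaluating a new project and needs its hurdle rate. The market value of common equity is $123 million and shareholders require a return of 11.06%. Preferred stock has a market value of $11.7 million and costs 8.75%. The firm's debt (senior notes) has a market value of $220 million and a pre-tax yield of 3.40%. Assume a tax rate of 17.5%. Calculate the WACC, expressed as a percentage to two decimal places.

5.86%

Total capital V = 123 + 11.7 + 220 = 354.7.
Equity: weight = 123/354.7 = 0.3468; cost = 11.06%.
Preferred: weight = 11.7/354.7 = 0.0330; cost = 8.75%.
Senior notes: weight = 220/354.7 = 0.6202; after-tax cost = 3.4% × (1 − 17.5%) = 2.8050%.
WACC = 0.3468 × 11.0600% + 0.0330 × 8.7500% + 0.6202 × 2.8050% = 5.8637%.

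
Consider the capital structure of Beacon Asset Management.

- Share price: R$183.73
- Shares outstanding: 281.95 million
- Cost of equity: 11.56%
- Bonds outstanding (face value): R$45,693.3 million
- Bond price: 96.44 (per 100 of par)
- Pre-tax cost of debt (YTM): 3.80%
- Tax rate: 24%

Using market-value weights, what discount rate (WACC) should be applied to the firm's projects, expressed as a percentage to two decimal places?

7.57%

Market value of equity E = 183.73 × 281.95m = 51802.6735m. Market value of debt D = 45693.3m × 96.44/100 = 44066.61852m.
Total capital V = 51802.6735 + 44066.61852 = 95869.29202.
Equity: weight = 51802.6735/95869.29202 = 0.5403; cost = 11.56%.
Bonds outstanding: weight = 44066.61852/95869.29202 = 0.4597; after-tax cost = 3.8% × (1 − 24%) = 2.8880%.
WACC = 0.5403 × 11.5600% + 0.4597 × 2.8880% = 7.5739%.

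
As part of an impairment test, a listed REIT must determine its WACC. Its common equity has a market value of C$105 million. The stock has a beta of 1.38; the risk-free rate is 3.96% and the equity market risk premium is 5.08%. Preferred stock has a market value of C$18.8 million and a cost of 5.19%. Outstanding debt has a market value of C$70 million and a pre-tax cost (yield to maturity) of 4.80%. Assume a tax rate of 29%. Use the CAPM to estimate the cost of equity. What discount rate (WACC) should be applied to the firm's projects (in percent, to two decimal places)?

Cost of equity via CAPM: Re = 3.96% + 1.38 × 5.08% = 10.9704%.
Total capital V = 105 + 18.8 + 70 = 193.8.
Equity: weight = 105/193.8 = 0.5418; cost = 10.9704%.
Preferred: weight = 18.8/193.8 = 0.0970; cost = 5.19%.
Debt: weight = 70/193.8 = 0.3612; after-tax cost = 4.8% × (1 − 29%) = 3.4080%.
WACC = 0.5418 × 10.9704% + 0.0970 × 5.1900% + 0.3612 × 3.4080% = 7.6781%.

7.68%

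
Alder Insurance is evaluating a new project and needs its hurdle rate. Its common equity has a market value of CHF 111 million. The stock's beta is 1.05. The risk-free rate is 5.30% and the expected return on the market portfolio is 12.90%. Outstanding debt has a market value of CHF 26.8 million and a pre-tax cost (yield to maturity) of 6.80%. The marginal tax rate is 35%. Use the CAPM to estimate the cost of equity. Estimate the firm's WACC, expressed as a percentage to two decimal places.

11.56%

Market risk premium = 12.9% − 5.3% = 7.6%.
Cost of equity via CAPM: Re = 5.3% + 1.05 × 7.6% = 13.2800%.
Total capital V = 111 + 26.8 = 137.8.
Equity: weight = 111/137.8 = 0.8055; cost = 13.28%.
Debt: weight = 26.8/137.8 = 0.1945; after-tax cost = 6.8% × (1 − 35%) = 4.4200%.
WACC = 0.8055 × 13.2800% + 0.1945 × 4.4200% = 11.5569%.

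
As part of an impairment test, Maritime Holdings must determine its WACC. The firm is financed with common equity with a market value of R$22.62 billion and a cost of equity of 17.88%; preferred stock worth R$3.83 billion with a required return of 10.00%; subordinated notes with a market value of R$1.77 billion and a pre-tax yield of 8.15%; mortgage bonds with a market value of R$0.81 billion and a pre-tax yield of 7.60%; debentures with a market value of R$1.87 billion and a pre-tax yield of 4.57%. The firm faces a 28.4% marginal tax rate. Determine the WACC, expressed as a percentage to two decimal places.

15.00%

Total capital V = 22.62 + 3.83 + 1.77 + 0.81 + 1.87 = 30.9.
Equity: weight = 22.62/30.9 = 0.7320; cost = 17.88%.
Preferred: weight = 3.83/30.9 = 0.1239; cost = 10%.
Subordinated notes: weight = 1.77/30.9 = 0.0573; after-tax cost = 8.15% × (1 − 28.4%) = 5.8354%.
Mortgage bonds: weight = 0.81/30.9 = 0.0262; after-tax cost = 7.6% × (1 − 28.4%) = 5.4416%.
Debentures: weight = 1.87/30.9 = 0.0605; after-tax cost = 4.57% × (1 − 28.4%) = 3.2721%.
WACC = 0.7320 × 17.8800% + 0.1239 × 10.0000% + 0.0573 × 5.8354% + 0.0262 × 5.4416% + 0.0605 × 3.2721% = 15.0033%.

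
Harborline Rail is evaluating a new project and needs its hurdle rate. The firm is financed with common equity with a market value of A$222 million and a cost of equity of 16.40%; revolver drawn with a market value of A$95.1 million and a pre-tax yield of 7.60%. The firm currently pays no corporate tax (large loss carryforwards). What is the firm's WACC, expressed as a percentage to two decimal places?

Total capital V = 222 + 95.1 = 317.1.
Equity: weight = 222/317.1 = 0.7001; cost = 16.4%.
Revolver drawn: weight = 95.1/317.1 = 0.2999; after-tax cost = 7.6% × (1 − 0%) = 7.6000%.
WACC = 0.7001 × 16.4000% + 0.2999 × 7.6000% = 13.7608%.

13.76%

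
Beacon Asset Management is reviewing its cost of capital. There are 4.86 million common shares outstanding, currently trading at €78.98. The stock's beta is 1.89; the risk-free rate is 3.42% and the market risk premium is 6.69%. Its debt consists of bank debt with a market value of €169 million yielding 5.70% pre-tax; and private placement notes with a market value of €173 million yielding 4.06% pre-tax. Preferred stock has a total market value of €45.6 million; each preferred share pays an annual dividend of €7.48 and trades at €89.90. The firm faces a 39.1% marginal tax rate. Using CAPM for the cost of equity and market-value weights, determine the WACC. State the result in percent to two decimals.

Cost of equity via CAPM: Re = 3.42% + 1.89 × 6.69% = 16.0641%.
Cost of preferred: Rp = 7.48 / 89.9 = 8.3204%.
Market value of equity E = 78.98 × 4.86m = 383.8428m.
Total capital V = 383.8428 + 45.6 + 169 + 173 = 771.4428.
Equity: weight = 383.8428/771.4428 = 0.4976; cost = 16.0641%.
Preferred: weight = 45.6/771.4428 = 0.0591; cost = 8.3204%.
Bank debt: weight = 169/771.4428 = 0.2191; after-tax cost = 5.7% × (1 − 39.1%) = 3.4713%.
Private placement notes: weight = 173/771.4428 = 0.2243; after-tax cost = 4.06% × (1 − 39.1%) = 2.4725%.
WACC = 0.4976 × 16.0641% + 0.0591 × 8.3204% + 0.2191 × 3.4713% + 0.2243 × 2.4725% = 9.7997%.

9.80%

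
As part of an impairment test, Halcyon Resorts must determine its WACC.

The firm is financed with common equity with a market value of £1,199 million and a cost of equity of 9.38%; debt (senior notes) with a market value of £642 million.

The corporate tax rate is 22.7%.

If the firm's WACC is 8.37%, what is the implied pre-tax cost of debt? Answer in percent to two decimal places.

Total capital V = 1199 + 642 = 1841.
Equity weight = 1199/1841 = 0.6513.
Senior notes weight = 642/1841 = 0.3487.
Equity contribution = 0.6513 × 9.38% = 6.1090%.
Remaining for debt = 8.37% − 6.1090% = 2.2610%.
Rd × (1 − 22.7%) × 0.3487 = 2.2610%  ⇒  Rd = 8.3877%.

8.39%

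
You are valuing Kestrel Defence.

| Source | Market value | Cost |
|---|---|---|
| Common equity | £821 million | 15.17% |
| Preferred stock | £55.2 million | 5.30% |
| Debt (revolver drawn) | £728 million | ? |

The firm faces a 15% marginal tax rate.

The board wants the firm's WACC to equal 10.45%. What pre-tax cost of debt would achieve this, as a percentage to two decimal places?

6.49%

Total capital V = 821 + 55.2 + 728 = 1604.2.
Equity weight = 821/1604.2 = 0.5118.
Preferred weight = 55.2/1604.2 = 0.0344.
Revolver drawn weight = 728/1604.2 = 0.4538.
Equity contribution = 0.5118 × 15.17% = 7.7637%.
Preferred contribution = 0.0344 × 5.3% = 0.1824%.
Remaining for debt = 10.45% − 7.9461% = 2.5039%.
Rd × (1 − 15%) × 0.4538 = 2.5039%  ⇒  Rd = 6.4912%.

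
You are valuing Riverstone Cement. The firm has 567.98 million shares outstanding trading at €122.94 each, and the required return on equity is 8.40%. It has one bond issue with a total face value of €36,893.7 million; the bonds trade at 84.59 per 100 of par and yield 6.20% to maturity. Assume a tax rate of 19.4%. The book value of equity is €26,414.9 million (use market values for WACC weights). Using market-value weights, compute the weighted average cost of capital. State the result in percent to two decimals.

Market value of equity E = 122.94 × 567.98m = 69827.4612m. Market value of debt D = 36893.7m × 84.59/100 = 31208.38083m.
Total capital V = 69827.4612 + 31208.38083 = 101035.84203.
Equity: weight = 69827.4612/101035.84203 = 0.6911; cost = 8.4%.
Bonds outstanding: weight = 31208.38083/101035.84203 = 0.3089; after-tax cost = 6.2% × (1 − 19.4%) = 4.9972%.
WACC = 0.6911 × 8.4000% + 0.3089 × 4.9972% = 7.3489%.

7.35%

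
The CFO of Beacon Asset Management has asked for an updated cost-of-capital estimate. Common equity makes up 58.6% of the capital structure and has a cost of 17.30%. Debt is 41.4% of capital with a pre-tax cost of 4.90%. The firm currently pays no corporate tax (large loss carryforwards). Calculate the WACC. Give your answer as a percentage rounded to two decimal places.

12.17%

After-tax cost of debt = 4.9% × (1 − 0%) = 4.9000%.
WACC = 0.586 × 17.3000% + 0.414 × 4.9000% = 12.1664%.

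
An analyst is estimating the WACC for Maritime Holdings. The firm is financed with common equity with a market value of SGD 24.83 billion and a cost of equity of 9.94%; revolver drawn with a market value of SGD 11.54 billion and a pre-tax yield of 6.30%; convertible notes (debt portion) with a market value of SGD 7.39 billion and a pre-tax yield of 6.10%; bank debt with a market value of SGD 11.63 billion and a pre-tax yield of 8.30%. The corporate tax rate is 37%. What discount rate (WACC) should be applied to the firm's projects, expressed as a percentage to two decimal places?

6.89%

Total capital V = 24.83 + 11.54 + 7.39 + 11.63 = 55.39.
Equity: weight = 24.83/55.39 = 0.4483; cost = 9.94%.
Revolver drawn: weight = 11.54/55.39 = 0.2083; after-tax cost = 6.3% × (1 − 37%) = 3.9690%.
Convertible notes (debt portion): weight = 7.39/55.39 = 0.1334; after-tax cost = 6.1% × (1 − 37%) = 3.8430%.
Bank debt: weight = 11.63/55.39 = 0.2100; after-tax cost = 8.3% × (1 − 37%) = 5.2290%.
WACC = 0.4483 × 9.9400% + 0.2083 × 3.9690% + 0.1334 × 3.8430% + 0.2100 × 5.2290% = 6.8934%.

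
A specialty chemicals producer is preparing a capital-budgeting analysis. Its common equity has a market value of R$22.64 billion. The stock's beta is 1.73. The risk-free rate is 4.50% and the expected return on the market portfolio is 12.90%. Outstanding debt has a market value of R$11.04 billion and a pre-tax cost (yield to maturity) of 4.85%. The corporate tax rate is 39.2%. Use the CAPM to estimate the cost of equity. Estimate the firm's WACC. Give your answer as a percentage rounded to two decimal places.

Market risk premium = 12.9% − 4.5% = 8.4%.
Cost of equity via CAPM: Re = 4.5% + 1.73 × 8.4% = 19.0320%.
Total capital V = 22.64 + 11.04 = 33.68.
Equity: weight = 22.64/33.68 = 0.6722; cost = 19.032%.
Debt: weight = 11.04/33.68 = 0.3278; after-tax cost = 4.85% × (1 − 39.2%) = 2.9488%.
WACC = 0.6722 × 19.0320% + 0.3278 × 2.9488% = 13.7601%.

13.76%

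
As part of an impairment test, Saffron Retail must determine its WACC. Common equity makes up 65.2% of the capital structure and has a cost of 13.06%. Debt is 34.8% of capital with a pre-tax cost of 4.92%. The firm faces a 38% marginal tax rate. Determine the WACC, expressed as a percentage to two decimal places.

9.58%

After-tax cost of debt = 4.92% × (1 − 38%) = 3.0504%.
WACC = 0.652 × 13.0600% + 0.348 × 3.0504% = 9.5767%.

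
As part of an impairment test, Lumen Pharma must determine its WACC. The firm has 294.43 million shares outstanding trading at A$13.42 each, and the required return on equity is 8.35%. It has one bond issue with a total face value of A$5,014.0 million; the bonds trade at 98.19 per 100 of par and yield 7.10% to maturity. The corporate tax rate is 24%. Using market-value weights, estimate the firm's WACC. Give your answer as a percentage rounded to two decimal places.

6.71%

Market value of equity E = 13.42 × 294.43m = 3951.2506m. Market value of debt D = 5014m × 98.19/100 = 4923.2466m.
Total capital V = 3951.2506 + 4923.2466 = 8874.4972.
Equity: weight = 3951.2506/8874.4972 = 0.4452; cost = 8.35%.
Bonds outstanding: weight = 4923.2466/8874.4972 = 0.5548; after-tax cost = 7.1% × (1 − 24%) = 5.3960%.
WACC = 0.4452 × 8.3500% + 0.5548 × 5.3960% = 6.7112%.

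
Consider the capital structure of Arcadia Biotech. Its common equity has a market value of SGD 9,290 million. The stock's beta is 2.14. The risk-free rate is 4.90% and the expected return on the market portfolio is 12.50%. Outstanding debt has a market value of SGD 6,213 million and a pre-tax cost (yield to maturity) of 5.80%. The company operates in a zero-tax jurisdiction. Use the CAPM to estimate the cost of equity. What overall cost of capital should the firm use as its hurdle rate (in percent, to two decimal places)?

Market risk premium = 12.5% − 4.9% = 7.6%.
Cost of equity via CAPM: Re = 4.9% + 2.14 × 7.6% = 21.1640%.
Total capital V = 9290 + 6213 = 15503.
Equity: weight = 9290/15503 = 0.5992; cost = 21.164%.
Debt: weight = 6213/15503 = 0.4008; after-tax cost = 5.8% × (1 − 0%) = 5.8000%.
WACC = 0.5992 × 21.1640% + 0.4008 × 5.8000% = 15.0067%.

15.01%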